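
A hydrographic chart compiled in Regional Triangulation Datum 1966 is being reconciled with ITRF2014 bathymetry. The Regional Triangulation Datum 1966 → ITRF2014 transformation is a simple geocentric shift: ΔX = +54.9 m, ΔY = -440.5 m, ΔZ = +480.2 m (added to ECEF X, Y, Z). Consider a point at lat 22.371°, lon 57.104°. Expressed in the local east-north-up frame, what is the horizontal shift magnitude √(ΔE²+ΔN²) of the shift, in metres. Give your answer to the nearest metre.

641 m

At φ = 22.371°, λ = 57.104°: sin φ = 0.380602, cos φ = 0.924739, sin λ = 0.839658, cos λ = 0.543116.
ΔE = −sin λ·ΔX + cos λ·ΔY = −(0.839658)·(54.9) + (0.543116)·(-440.5) = -285.34 m.
ΔN = −sin φ cos λ·ΔX − sin φ sin λ·ΔY + cos φ·ΔZ = −(0.380602)(0.543116)(54.9) − (0.380602)(0.839658)(-440.5) + (0.924739)(480.2) = 573.48 m.
Horizontal magnitude = √(ΔE² + ΔN²) = √((-285.34)² + 573.48²) = 640.55 m.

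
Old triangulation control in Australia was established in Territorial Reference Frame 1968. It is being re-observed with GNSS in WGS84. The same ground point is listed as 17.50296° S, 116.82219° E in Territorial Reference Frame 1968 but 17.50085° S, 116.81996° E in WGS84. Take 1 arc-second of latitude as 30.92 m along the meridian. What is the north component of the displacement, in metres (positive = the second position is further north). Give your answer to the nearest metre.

Δφ = -17.50085° − -17.50296° = +0.00211°; Δλ = 116.81996° − 116.82219° = -0.00223°.
1° of latitude = 3600 × 30.92 = 111312 m.
ΔN = Δφ × 111312 = 234.9 m; ΔE = Δλ × 111312 × cos(-17.50296°) = -0.00223 × 111312 × 0.953701 = -236.7 m.

ΔN = 235 m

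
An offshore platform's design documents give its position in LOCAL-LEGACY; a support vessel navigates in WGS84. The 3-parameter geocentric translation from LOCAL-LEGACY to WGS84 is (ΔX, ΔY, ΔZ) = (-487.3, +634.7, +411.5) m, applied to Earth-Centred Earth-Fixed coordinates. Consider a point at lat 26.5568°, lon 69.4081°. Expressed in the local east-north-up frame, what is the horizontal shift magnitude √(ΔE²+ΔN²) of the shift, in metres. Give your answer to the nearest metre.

703 m

At φ = 26.5568°, λ = 69.4081°: sin φ = 0.447085, cos φ = 0.894492, sin λ = 0.936109, cos λ = 0.351709.
ΔE = −sin λ·ΔX + cos λ·ΔY = −(0.936109)·(-487.3) + (0.351709)·(634.7) = 679.40 m.
ΔN = −sin φ cos λ·ΔX − sin φ sin λ·ΔY + cos φ·ΔZ = −(0.447085)(0.351709)(-487.3) − (0.447085)(0.936109)(634.7) + (0.894492)(411.5) = 179.07 m.
Horizontal magnitude = √(ΔE² + ΔN²) = √(679.40² + 179.07²) = 702.60 m.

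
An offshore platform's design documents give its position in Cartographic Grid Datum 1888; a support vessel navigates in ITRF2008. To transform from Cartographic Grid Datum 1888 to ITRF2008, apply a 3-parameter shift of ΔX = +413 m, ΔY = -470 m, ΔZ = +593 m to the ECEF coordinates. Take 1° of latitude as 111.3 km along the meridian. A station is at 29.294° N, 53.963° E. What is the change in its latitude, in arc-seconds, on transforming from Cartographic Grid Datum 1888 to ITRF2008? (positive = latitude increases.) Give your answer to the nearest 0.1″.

sin φ = 0.489291, cos φ = 0.872121, sin λ = 0.808637, cos λ = 0.588308.
North component: ΔN = −sin φ cos λ·ΔX − sin φ sin λ·ΔY + cos φ·ΔZ = −(0.489291)(0.588308)(413) − (0.489291)(0.808637)(-470) + (0.872121)(593) = 584.24 m.
1° of latitude spans 111300 m, so Δφ = 584.24 / 111300 × 3600 = 18.897″.

Δφ = 18.9″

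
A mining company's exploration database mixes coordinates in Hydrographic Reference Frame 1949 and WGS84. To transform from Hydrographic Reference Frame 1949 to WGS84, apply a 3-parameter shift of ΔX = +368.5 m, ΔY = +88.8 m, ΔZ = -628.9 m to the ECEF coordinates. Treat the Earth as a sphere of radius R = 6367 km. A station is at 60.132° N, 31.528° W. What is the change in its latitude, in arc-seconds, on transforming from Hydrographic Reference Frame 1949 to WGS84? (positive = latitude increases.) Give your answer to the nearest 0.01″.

sin φ = 0.867175, cos φ = 0.498003, sin λ = -0.522915, cos λ = 0.852385.
North component: ΔN = −sin φ cos λ·ΔX − sin φ sin λ·ΔY + cos φ·ΔZ = −(0.867175)(0.852385)(368.5) − (0.867175)(-0.522915)(88.8) + (0.498003)(-628.9) = -545.31 m.
1° of latitude spans πR/180 = 111125 m, so Δφ = -545.31 / 111125 × 3600 = -17.666″.

Δφ = -17.67″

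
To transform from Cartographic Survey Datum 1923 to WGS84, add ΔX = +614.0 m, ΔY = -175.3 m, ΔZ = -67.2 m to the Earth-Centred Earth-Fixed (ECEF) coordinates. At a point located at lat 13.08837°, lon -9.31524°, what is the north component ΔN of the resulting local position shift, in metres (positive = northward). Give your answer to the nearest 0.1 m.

At φ = 13.08837°, λ = -9.31524°: sin φ = 0.226454, cos φ = 0.974022, sin λ = -0.161866, cos λ = 0.986813.
ΔN = −sin φ cos λ·ΔX − sin φ sin λ·ΔY + cos φ·ΔZ = −(0.226454)(0.986813)(614.0) − (0.226454)(-0.161866)(-175.3) + (0.974022)(-67.2) = -209.09 m.

ΔN = -209.1 m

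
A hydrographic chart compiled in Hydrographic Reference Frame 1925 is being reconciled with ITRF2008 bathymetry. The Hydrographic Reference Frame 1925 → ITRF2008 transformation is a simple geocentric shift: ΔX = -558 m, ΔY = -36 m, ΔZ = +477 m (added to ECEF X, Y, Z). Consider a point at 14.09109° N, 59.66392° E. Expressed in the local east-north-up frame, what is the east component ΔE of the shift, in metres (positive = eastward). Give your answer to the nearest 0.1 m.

The local east axis at (φ, λ) is (−sin λ, cos λ, 0), so ΔE = −sin(59.66392°)·(-558) + cos(59.66392°)·(-36) = 463.41 m.

ΔE = 463.4 m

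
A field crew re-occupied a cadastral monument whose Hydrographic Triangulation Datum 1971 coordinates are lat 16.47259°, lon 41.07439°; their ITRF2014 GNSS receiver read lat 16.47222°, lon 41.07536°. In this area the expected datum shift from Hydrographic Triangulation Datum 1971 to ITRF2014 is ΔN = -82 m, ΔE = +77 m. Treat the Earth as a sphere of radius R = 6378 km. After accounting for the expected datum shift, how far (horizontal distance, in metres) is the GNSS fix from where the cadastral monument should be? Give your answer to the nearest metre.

49 m

Observed coordinate differences: Δφ = -0.00037°, Δλ = +0.00097°.
Converting to metres (1° lat = 111317 m, cos φ = 0.958955): observed ΔN = -41.2 m, observed ΔE = 103.5 m.
Subtracting the expected shift leaves a residual of -41.2 − (-82) = 40.8 m north and 103.5 − (77) = 26.5 m east.
Residual distance = √(40.8² + 26.5²) = 48.7 m.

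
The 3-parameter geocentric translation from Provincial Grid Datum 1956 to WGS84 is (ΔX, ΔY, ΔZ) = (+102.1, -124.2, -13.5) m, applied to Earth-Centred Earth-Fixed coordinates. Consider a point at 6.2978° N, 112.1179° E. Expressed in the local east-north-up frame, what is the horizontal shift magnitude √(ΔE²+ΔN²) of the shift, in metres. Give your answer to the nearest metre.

48 m

The local east axis at (φ, λ) is (−sin λ, cos λ, 0), so ΔE = −sin(112.1179°)·102.1 + cos(112.1179°)·(-124.2) = -47.82 m.
The local north axis is (−sin φ cos λ, −sin φ sin λ, cos φ), giving ΔN = 4.217 + 12.622 − 13.419 = 3.42 m.
Horizontal magnitude = √(ΔE² + ΔN²) = √((-47.82)² + 3.42²) = 47.95 m.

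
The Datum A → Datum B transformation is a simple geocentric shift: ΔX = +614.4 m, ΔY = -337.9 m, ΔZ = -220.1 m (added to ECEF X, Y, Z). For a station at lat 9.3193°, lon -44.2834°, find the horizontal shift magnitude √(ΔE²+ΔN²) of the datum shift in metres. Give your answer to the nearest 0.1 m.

376.4 m

The local east axis at (φ, λ) is (−sin λ, cos λ, 0), so ΔE = −sin(-44.2834°)·614.4 + cos(-44.2834°)·(-337.9) = 187.08 m.
The local north axis is (−sin φ cos λ, −sin φ sin λ, cos φ), giving ΔN = -71.227 − 38.205 − 217.195 = -326.63 m.
Horizontal magnitude = √(ΔE² + ΔN²) = √(187.08² + (-326.63)²) = 376.41 m.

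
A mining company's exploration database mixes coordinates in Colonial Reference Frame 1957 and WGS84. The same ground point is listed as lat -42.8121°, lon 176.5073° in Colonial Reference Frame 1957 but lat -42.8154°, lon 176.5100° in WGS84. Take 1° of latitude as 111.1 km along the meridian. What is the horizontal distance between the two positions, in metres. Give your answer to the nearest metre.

Δφ = -42.8154° − -42.8121° = -0.0033°; Δλ = 176.5100° − 176.5073° = +0.0027°.
ΔN = Δφ × 111100 = -366.6 m; ΔE = Δλ × 111100 × cos(-42.8121°) = +0.0027 × 111100 × 0.733586 = 220.1 m.
Distance = √(ΔE² + ΔN²) = √(220.1² + (-366.6)²) = 427.6 m.

428 m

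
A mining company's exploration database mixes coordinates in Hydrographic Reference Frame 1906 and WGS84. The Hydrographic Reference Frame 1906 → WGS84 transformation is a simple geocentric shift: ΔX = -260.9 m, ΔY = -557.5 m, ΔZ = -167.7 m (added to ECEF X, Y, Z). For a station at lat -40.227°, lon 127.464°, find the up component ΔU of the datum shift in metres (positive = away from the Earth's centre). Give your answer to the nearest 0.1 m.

ΔU = -108.4 m

The local up (radial) axis is (cos φ cos λ, cos φ sin λ, sin φ), giving ΔU = 121.163 − 337.851 + 108.304 = -108.38 m.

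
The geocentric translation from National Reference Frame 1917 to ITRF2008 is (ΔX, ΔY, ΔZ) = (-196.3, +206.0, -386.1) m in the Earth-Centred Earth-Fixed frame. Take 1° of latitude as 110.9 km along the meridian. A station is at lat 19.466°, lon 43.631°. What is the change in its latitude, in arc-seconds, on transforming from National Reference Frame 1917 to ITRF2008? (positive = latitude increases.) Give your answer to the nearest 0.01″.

Δφ = -11.82″

sin φ = 0.333247, cos φ = 0.942839, sin λ = 0.690011, cos λ = 0.723799.
North component: ΔN = −sin φ cos λ·ΔX − sin φ sin λ·ΔY + cos φ·ΔZ = −(0.333247)(0.723799)(-196.3) − (0.333247)(0.690011)(206.0) + (0.942839)(-386.1) = -364.05 m.
1° of latitude spans 110900 m, so Δφ = -364.05 / 110900 × 3600 = -11.818″.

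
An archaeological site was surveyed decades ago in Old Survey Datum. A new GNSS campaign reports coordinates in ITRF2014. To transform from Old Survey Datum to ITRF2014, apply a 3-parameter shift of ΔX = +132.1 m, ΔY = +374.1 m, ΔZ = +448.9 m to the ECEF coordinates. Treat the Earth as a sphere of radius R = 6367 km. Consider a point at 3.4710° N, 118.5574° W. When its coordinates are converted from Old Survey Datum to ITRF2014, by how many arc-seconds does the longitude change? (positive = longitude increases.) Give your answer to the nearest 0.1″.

sin φ = 0.060543, cos φ = 0.998166, sin λ = -0.878339, cos λ = -0.478039.
East component: ΔE = −sin λ·ΔX + cos λ·ΔY = −(-0.878339)(132.1) + (-0.478039)(374.1) = -62.81 m.
1° of latitude spans πR/180 = 111125 m; at latitude φ, 1° of longitude spans that × cos φ = 110921.3 m, so Δλ = -62.81 / 110921.3 × 3600 = -2.038″.

Δλ = -2.0″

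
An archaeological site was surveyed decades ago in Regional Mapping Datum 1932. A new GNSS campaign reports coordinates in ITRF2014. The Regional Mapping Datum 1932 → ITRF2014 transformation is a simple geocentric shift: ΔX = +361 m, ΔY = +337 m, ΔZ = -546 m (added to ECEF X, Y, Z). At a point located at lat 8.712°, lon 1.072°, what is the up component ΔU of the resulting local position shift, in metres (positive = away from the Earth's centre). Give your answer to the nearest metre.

ΔU = 280 m

The local up (radial) axis is (cos φ cos λ, cos φ sin λ, sin φ), giving ΔU = 356.772 + 6.232 − 82.701 = 280.30 m.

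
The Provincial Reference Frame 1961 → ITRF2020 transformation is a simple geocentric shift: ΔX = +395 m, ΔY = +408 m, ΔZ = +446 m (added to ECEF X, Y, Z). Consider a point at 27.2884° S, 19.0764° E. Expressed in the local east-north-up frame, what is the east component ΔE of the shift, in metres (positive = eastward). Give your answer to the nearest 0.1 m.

ΔE = 256.5 m

At φ = -27.2884°, λ = 19.0764°: sin φ = -0.458470, cos φ = 0.888710, sin λ = 0.326829, cos λ = 0.945084.
ΔE = −sin λ·ΔX + cos λ·ΔY = −(0.326829)·(395) + (0.945084)·(408) = 256.50 m.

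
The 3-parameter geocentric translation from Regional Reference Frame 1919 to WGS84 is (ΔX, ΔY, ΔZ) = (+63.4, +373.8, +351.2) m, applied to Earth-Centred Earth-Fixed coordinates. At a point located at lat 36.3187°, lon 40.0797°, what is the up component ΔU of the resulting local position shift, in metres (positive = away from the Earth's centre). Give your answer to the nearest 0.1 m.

ΔU = 441.0 m

The local up (radial) axis is (cos φ cos λ, cos φ sin λ, sin φ), giving ΔU = 39.087 + 193.918 + 208.007 = 441.01 m.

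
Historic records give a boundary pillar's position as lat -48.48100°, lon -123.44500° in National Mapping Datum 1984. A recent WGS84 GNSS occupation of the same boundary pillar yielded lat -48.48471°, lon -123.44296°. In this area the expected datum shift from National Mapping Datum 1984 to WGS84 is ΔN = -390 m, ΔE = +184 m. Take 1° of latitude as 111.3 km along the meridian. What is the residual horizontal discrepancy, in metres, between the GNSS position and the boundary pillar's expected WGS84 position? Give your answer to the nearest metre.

41 m

Observed coordinate differences: Δφ = -0.00371°, Δλ = +0.00204°.
Converting to metres (1° lat = 111300 m, cos φ = 0.662868): observed ΔN = -412.9 m, observed ΔE = 150.5 m.
Subtracting the expected shift leaves a residual of -412.9 − (-390) = -22.9 m north and 150.5 − (184) = -33.5 m east.
Residual distance = √((-22.9)² + (-33.5)²) = 40.6 m.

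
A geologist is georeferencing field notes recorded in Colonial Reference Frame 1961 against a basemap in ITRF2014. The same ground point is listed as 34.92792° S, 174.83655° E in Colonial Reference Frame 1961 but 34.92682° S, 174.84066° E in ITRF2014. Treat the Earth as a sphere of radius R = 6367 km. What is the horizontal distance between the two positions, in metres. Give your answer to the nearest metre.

Δφ = -34.92682° − -34.92792° = +0.00110°; Δλ = 174.84066° − 174.83655° = +0.00411°.
1° along a meridian = πR/180 = 111125 m.
ΔN = Δφ × 111125 = 122.2 m; ΔE = Δλ × 111125 × cos(-34.92792°) = +0.00411 × 111125 × 0.819873 = 374.5 m.
Distance = √(ΔE² + ΔN²) = √(374.5² + 122.2²) = 393.9 m.

394 m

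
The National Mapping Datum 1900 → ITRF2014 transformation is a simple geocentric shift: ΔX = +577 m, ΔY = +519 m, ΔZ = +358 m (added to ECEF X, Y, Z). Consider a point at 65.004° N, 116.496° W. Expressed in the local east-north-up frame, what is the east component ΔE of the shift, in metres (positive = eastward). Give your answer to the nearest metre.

The local east axis at (φ, λ) is (−sin λ, cos λ, 0), so ΔE = −sin(-116.496°)·577 + cos(-116.496°)·519 = 284.85 m.

ΔE = 285 m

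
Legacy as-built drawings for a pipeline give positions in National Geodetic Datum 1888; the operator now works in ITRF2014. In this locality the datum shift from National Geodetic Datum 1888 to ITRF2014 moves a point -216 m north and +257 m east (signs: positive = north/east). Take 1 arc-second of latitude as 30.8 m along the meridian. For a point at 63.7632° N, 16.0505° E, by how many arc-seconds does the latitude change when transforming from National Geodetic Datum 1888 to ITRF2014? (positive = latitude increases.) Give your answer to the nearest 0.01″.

Δφ = -7.01″

1″ of latitude = 30.80 m, so Δφ = -216.0 / 30.80 = -7.013″.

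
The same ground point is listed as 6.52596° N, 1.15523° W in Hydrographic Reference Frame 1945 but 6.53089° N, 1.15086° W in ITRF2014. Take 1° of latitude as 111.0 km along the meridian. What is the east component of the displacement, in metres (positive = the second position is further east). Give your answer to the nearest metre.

Δφ = 6.53089° − 6.52596° = +0.00493°; Δλ = -1.15086° − -1.15523° = +0.00437°.
ΔN = Δφ × 111000 = 547.2 m; ΔE = Δλ × 111000 × cos(6.52596°) = +0.00437 × 111000 × 0.993520 = 481.9 m.

ΔE = 482 m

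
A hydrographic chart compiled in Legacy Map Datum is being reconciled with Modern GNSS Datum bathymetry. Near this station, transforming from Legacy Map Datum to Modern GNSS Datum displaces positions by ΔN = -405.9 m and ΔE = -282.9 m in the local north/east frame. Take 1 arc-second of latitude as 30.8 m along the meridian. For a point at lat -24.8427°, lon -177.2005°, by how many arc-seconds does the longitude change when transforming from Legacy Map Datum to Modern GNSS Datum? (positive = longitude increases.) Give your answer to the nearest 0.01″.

Δλ = -10.12″

At latitude -24.8427°, cos φ = 0.907465.
1″ of longitude at this latitude = 30.80 × cos φ = 27.9499 m, so Δλ = -282.9 / 27.9499 = -10.122″.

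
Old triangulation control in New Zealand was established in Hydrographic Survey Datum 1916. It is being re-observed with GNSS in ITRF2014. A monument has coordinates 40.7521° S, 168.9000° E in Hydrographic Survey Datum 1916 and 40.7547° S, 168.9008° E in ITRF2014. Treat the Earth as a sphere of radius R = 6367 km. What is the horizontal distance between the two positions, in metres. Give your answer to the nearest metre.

297 m

Δφ = -40.7547° − -40.7521° = -0.0026°; Δλ = 168.9008° − 168.9000° = +0.0008°.
1° along a meridian = πR/180 = 111125 m.
ΔN = Δφ × 111125 = -288.9 m; ΔE = Δλ × 111125 × cos(-40.7521°) = +0.0008 × 111125 × 0.757541 = 67.3 m.
Distance = √(ΔE² + ΔN²) = √(67.3² + (-288.9)²) = 296.7 m.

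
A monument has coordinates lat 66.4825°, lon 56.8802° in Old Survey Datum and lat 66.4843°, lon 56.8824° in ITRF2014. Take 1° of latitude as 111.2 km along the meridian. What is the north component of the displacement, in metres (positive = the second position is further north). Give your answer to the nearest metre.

ΔN = 200 m

Δφ = 66.4843° − 66.4825° = +0.0018°; Δλ = 56.8824° − 56.8802° = +0.0022°.
ΔN = Δφ × 111200 = 200.2 m; ΔE = Δλ × 111200 × cos(66.4825°) = +0.0022 × 111200 × 0.399029 = 97.6 m.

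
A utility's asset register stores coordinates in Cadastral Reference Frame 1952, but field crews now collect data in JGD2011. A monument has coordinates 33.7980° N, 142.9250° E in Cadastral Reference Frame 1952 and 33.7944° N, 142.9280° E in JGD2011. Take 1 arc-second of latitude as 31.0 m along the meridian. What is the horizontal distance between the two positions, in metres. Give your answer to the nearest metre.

Δφ = 33.7944° − 33.7980° = -0.0036°; Δλ = 142.9280° − 142.9250° = +0.0030°.
1° of latitude = 3600 × 31.00 = 111600 m.
ΔN = Δφ × 111600 = -401.8 m; ΔE = Δλ × 111600 × cos(33.7980°) = +0.0030 × 111600 × 0.831004 = 278.2 m.
Distance = √(ΔE² + ΔN²) = √(278.2² + (-401.8)²) = 488.7 m.

489 m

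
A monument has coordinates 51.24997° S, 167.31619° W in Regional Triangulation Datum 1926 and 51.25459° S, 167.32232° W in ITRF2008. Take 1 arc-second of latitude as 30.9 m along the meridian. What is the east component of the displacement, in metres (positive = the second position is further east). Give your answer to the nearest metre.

Δφ = -51.25459° − -51.24997° = -0.00462°; Δλ = -167.32232° − -167.31619° = -0.00613°.
1° of latitude = 3600 × 30.90 = 111240 m.
ΔN = Δφ × 111240 = -513.9 m; ΔE = Δλ × 111240 × cos(-51.24997°) = -0.00613 × 111240 × 0.625924 = -426.8 m.

ΔE = -427 m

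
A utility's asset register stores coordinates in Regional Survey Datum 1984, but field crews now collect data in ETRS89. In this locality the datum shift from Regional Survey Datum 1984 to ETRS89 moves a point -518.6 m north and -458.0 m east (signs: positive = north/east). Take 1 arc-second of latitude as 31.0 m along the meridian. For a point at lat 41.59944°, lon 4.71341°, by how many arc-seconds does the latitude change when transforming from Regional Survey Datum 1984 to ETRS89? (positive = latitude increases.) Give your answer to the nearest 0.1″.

1″ of latitude = 31.00 m, so Δφ = -518.6 / 31.00 = -16.729″.

Δφ = -16.7″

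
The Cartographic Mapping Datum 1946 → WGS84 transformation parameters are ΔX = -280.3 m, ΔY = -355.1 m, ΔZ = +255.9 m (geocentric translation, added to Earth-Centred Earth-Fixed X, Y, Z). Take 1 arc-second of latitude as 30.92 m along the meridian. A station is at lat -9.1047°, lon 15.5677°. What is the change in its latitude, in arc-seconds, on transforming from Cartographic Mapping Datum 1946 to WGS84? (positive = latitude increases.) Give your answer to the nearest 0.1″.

sin φ = -0.158239, cos φ = 0.987401, sin λ = 0.268377, cos λ = 0.963314.
North component: ΔN = −sin φ cos λ·ΔX − sin φ sin λ·ΔY + cos φ·ΔZ = −(-0.158239)(0.963314)(-280.3) − (-0.158239)(0.268377)(-355.1) + (0.987401)(255.9) = 194.87 m.
1° of latitude spans 3600 × 30.92 = 111312 m, so Δφ = 194.87 / 111312 × 3600 = 6.302″.

Δφ = 6.3″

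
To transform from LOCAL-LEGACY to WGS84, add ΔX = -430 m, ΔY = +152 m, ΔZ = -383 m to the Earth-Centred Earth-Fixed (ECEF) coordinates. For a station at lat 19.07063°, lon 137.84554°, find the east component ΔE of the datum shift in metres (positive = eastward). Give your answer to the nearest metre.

The local east axis at (φ, λ) is (−sin λ, cos λ, 0), so ΔE = −sin(137.84554°)·(-430) + cos(137.84554°)·152 = 175.90 m.

ΔE = 176 m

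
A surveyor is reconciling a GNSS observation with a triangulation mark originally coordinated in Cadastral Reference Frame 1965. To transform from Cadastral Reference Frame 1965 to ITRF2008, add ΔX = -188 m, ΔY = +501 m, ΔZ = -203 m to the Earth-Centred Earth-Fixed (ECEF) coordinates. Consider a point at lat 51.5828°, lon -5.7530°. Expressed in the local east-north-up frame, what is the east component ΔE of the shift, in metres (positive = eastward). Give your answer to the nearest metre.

ΔE = 480 m

At φ = 51.5828°, λ = -5.7530°: sin φ = 0.783507, cos φ = 0.621383, sin λ = -0.100240, cos λ = 0.994963.
ΔE = −sin λ·ΔX + cos λ·ΔY = −(-0.100240)·(-188) + (0.994963)·(501) = 479.63 m.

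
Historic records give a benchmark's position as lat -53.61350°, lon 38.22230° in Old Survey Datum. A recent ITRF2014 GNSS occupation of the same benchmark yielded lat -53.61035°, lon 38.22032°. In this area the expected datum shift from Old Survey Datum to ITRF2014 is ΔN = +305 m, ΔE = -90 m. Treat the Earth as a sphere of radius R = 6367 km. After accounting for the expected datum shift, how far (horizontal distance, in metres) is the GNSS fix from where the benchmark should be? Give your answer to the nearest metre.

61 m

Observed coordinate differences: Δφ = +0.00315°, Δλ = -0.00198°.
Converting to metres (1° lat = 111125 m, cos φ = 0.593229): observed ΔN = 350.0 m, observed ΔE = -130.5 m.
Subtracting the expected shift leaves a residual of 350.0 − (305) = 45.0 m north and -130.5 − (-90) = -40.5 m east.
Residual distance = √(45.0² + (-40.5)²) = 60.6 m.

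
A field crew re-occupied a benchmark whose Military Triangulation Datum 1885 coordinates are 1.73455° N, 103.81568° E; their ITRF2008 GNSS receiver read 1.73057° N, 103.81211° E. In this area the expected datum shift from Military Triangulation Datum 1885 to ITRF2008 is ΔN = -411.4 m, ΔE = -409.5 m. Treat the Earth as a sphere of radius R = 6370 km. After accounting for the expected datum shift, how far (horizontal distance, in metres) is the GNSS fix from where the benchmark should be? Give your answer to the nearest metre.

34 m

Observed coordinate differences: Δφ = -0.00398°, Δλ = -0.00357°.
Converting to metres (1° lat = 111177 m, cos φ = 0.999542): observed ΔN = -442.5 m, observed ΔE = -396.7 m.
Subtracting the expected shift leaves a residual of -442.5 − (-411.4) = -31.1 m north and -396.7 − (-409.5) = 12.8 m east.
Residual distance = √((-31.1)² + 12.8²) = 33.6 m.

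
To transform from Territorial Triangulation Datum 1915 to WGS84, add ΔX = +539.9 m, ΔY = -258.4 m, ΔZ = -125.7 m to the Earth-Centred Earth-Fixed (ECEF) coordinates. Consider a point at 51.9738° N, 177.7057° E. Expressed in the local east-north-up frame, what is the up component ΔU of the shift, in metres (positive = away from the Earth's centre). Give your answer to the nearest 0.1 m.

The local up (radial) axis is (cos φ cos λ, cos φ sin λ, sin φ), giving ΔU = -332.324 − 6.372 − 99.018 = -437.71 m.

ΔU = -437.7 m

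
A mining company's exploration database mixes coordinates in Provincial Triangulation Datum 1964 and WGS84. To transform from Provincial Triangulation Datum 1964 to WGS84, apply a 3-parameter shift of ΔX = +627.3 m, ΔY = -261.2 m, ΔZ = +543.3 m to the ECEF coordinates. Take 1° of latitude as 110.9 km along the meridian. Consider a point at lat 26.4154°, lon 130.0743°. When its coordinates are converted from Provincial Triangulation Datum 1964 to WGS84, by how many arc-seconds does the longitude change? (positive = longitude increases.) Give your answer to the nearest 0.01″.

Δλ = -11.30″

sin φ = 0.444876, cos φ = 0.895592, sin λ = 0.765210, cos λ = -0.643780.
East component: ΔE = −sin λ·ΔX + cos λ·ΔY = −(0.765210)(627.3) + (-0.643780)(-261.2) = -311.86 m.
1° of latitude spans 110900 m; at latitude φ, 1° of longitude spans that × cos φ = 99321.2 m, so Δλ = -311.86 / 99321.2 × 3600 = -11.304″.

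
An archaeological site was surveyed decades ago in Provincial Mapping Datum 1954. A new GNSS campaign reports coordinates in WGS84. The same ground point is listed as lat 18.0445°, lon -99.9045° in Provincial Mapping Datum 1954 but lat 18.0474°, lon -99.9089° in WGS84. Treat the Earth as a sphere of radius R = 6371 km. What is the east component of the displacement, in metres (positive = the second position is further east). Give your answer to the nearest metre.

ΔE = -465 m

Δφ = 18.0474° − 18.0445° = +0.0029°; Δλ = -99.9089° − -99.9045° = -0.0044°.
1° along a meridian = πR/180 = 111195 m.
ΔN = Δφ × 111195 = 322.5 m; ΔE = Δλ × 111195 × cos(18.0445°) = -0.0044 × 111195 × 0.950816 = -465.2 m.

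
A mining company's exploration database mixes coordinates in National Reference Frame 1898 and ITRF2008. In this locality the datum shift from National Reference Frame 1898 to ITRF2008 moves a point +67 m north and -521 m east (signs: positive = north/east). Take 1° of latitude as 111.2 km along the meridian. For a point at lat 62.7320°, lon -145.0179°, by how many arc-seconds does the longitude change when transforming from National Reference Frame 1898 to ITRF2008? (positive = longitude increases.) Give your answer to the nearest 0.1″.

At latitude 62.7320°, cos φ = 0.458153.
1° of longitude at this latitude = 111.2 × cos φ = 50.95 km, so Δλ = -521.0 / 50946.6 = -0.0102264° = -36.815″.

Δλ = -36.8″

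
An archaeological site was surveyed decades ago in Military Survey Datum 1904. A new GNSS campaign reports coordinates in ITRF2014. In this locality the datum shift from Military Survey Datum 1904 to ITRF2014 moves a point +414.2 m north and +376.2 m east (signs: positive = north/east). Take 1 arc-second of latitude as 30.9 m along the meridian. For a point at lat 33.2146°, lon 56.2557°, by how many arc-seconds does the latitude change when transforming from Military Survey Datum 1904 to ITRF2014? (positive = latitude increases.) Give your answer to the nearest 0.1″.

Δφ = 13.4″

1″ of latitude = 30.90 m, so Δφ = 414.2 / 30.90 = 13.405″.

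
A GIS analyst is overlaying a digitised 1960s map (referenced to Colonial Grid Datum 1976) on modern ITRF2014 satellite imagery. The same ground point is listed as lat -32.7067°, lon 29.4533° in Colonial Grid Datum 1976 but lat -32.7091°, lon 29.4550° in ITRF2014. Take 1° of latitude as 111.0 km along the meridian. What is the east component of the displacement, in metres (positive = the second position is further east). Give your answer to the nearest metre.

Δφ = -32.7091° − -32.7067° = -0.0024°; Δλ = 29.4550° − 29.4533° = +0.0017°.
ΔN = Δφ × 111000 = -266.4 m; ΔE = Δλ × 111000 × cos(-32.7067°) = +0.0017 × 111000 × 0.841448 = 158.8 m.

ΔE = 159 m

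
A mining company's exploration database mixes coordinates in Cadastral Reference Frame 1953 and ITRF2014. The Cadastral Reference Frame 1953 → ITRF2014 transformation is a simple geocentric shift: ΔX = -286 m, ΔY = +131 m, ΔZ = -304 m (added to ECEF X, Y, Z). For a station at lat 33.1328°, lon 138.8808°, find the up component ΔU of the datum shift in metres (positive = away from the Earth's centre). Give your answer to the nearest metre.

At φ = 33.1328°, λ = 138.8808°: sin φ = 0.546581, cos φ = 0.837406, sin λ = 0.657628, cos λ = -0.753343.
ΔU = cos φ cos λ·ΔX + cos φ sin λ·ΔY + sin φ·ΔZ = (0.837406)(-0.753343)(-286) + (0.837406)(0.657628)(131) + (0.546581)(-304) = 86.41 m.

ΔU = 86 m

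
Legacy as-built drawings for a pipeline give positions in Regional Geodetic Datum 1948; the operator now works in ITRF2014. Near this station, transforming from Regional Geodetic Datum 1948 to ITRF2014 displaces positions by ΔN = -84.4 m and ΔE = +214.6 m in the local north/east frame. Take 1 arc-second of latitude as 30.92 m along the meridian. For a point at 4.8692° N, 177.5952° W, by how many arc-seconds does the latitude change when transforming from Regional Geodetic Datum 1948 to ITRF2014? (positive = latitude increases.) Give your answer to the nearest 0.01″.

Δφ = -2.73″

1″ of latitude = 30.92 m, so Δφ = -84.4 / 30.92 = -2.730″.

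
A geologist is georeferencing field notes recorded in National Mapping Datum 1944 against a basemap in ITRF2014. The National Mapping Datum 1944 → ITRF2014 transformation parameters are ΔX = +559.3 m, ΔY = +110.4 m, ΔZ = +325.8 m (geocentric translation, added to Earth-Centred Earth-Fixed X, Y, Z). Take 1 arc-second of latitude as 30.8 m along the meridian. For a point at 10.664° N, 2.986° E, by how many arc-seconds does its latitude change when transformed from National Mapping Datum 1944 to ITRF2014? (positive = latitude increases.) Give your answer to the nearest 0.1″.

sin φ = 0.185049, cos φ = 0.982729, sin λ = 0.052092, cos λ = 0.998642.
North component: ΔN = −sin φ cos λ·ΔX − sin φ sin λ·ΔY + cos φ·ΔZ = −(0.185049)(0.998642)(559.3) − (0.185049)(0.052092)(110.4) + (0.982729)(325.8) = 215.75 m.
1° of latitude spans 3600 × 30.80 = 110880 m, so Δφ = 215.75 / 110880 × 3600 = 7.005″.

Δφ = 7.0″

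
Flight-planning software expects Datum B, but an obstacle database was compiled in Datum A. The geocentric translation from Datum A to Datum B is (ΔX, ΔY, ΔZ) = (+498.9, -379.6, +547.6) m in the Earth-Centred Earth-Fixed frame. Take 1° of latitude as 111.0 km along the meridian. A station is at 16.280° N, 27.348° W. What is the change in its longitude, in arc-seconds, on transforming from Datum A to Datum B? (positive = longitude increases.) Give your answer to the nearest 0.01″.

sin φ = 0.280332, cos φ = 0.959903, sin λ = -0.459394, cos λ = 0.888233.
East component: ΔE = −sin λ·ΔX + cos λ·ΔY = −(-0.459394)(498.9) + (0.888233)(-379.6) = -107.98 m.
1° of latitude spans 111000 m; at latitude φ, 1° of longitude spans that × cos φ = 106549.3 m, so Δλ = -107.98 / 106549.3 × 3600 = -3.648″.

Δλ = -3.65″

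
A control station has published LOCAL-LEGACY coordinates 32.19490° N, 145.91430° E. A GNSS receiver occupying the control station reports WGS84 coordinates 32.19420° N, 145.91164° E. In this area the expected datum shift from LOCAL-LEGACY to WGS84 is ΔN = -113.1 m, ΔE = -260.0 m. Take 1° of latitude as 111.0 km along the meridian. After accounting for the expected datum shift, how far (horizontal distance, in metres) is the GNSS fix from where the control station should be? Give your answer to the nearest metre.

Observed coordinate differences: Δφ = -0.00070°, Δλ = -0.00266°.
Converting to metres (1° lat = 111000 m, cos φ = 0.846241): observed ΔN = -77.7 m, observed ΔE = -249.9 m.
Subtracting the expected shift leaves a residual of -77.7 − (-113.1) = 35.4 m north and -249.9 − (-260.0) = 10.1 m east.
Residual distance = √(35.4² + 10.1²) = 36.8 m.

37 m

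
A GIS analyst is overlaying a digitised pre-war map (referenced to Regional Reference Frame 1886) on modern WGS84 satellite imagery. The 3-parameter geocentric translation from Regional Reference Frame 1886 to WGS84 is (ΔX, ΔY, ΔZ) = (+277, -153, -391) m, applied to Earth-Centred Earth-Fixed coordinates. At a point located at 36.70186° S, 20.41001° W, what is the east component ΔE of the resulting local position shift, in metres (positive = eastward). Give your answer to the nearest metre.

At φ = -36.70186°, λ = -20.41001°: sin φ = -0.597651, cos φ = 0.801756, sin λ = -0.348736, cos λ = 0.937221.
ΔE = −sin λ·ΔX + cos λ·ΔY = −(-0.348736)·(277) + (0.937221)·(-153) = -46.80 m.

ΔE = -47 m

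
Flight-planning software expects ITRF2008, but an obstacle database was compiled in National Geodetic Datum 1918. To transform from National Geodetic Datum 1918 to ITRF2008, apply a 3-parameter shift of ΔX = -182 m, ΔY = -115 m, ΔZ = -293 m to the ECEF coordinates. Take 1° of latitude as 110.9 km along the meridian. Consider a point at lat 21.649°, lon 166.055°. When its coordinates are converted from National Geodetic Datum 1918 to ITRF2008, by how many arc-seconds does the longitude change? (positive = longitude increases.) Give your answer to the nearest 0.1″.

sin φ = 0.368920, cos φ = 0.929461, sin λ = 0.240990, cos λ = -0.970528.
East component: ΔE = −sin λ·ΔX + cos λ·ΔY = −(0.240990)(-182) + (-0.970528)(-115) = 155.47 m.
1° of latitude spans 110900 m; at latitude φ, 1° of longitude spans that × cos φ = 103077.3 m, so Δλ = 155.47 / 103077.3 × 3600 = 5.430″.

Δλ = 5.4″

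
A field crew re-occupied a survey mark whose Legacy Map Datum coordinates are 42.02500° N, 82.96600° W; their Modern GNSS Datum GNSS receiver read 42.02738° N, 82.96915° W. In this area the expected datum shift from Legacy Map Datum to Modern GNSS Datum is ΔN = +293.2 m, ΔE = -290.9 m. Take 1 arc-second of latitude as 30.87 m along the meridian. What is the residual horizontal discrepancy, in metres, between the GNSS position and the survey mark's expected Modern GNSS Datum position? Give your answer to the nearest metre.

42 m

Observed coordinate differences: Δφ = +0.00238°, Δλ = -0.00315°.
Converting to metres (1° lat = 111132 m, cos φ = 0.742853): observed ΔN = 264.5 m, observed ΔE = -260.0 m.
Subtracting the expected shift leaves a residual of 264.5 − (293.2) = -28.7 m north and -260.0 − (-290.9) = 30.9 m east.
Residual distance = √((-28.7)² + 30.9²) = 42.1 m.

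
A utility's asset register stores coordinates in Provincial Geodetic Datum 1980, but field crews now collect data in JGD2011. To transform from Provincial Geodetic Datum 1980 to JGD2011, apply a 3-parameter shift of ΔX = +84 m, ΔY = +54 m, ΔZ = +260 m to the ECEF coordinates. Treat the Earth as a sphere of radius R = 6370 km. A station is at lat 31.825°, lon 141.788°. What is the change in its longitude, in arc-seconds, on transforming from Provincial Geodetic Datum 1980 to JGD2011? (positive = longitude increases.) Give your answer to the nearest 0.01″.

Δλ = -3.60″

sin φ = 0.527327, cos φ = 0.849663, sin λ = 0.618573, cos λ = -0.785727.
East component: ΔE = −sin λ·ΔX + cos λ·ΔY = −(0.618573)(84) + (-0.785727)(54) = -94.39 m.
1° of latitude spans πR/180 = 111177 m; at latitude φ, 1° of longitude spans that × cos φ = 94463.4 m, so Δλ = -94.39 / 94463.4 × 3600 = -3.597″.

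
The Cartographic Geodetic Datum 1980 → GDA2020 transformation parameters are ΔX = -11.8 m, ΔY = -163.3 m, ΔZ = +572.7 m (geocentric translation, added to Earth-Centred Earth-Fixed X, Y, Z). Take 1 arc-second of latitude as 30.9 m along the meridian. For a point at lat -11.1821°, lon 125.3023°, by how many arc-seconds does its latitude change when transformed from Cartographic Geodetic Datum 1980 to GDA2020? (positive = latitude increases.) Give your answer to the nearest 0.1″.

sin φ = -0.193928, cos φ = 0.981016, sin λ = 0.816114, cos λ = -0.577890.
North component: ΔN = −sin φ cos λ·ΔX − sin φ sin λ·ΔY + cos φ·ΔZ = −(-0.193928)(-0.577890)(-11.8) − (-0.193928)(0.816114)(-163.3) + (0.981016)(572.7) = 537.31 m.
1° of latitude spans 3600 × 30.90 = 111240 m, so Δφ = 537.31 / 111240 × 3600 = 17.389″.

Δφ = 17.4″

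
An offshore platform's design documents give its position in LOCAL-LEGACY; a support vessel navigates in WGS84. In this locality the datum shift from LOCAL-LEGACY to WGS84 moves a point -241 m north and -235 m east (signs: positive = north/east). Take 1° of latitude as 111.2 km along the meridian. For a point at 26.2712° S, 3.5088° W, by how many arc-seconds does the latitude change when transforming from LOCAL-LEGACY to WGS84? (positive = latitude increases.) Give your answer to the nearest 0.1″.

1° of latitude = 111.2 km, so Δφ = -241.0 / 111200 = -0.0021673° = -7.802″.

Δφ = -7.8″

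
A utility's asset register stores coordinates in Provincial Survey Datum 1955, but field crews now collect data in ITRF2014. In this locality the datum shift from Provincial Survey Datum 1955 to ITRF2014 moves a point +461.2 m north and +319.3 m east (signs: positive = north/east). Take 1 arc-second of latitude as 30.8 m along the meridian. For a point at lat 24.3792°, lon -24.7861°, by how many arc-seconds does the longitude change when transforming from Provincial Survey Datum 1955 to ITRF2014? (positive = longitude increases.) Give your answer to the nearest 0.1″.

Δλ = 11.4″

At latitude 24.3792°, cos φ = 0.910834.
1″ of longitude at this latitude = 30.80 × cos φ = 28.0537 m, so Δλ = 319.3 / 28.0537 = 11.382″.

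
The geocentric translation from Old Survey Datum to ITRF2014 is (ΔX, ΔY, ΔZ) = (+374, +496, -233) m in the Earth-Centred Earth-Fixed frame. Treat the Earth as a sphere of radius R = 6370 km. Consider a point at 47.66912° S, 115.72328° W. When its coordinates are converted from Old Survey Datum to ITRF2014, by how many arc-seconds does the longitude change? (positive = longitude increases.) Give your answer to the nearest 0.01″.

sin φ = -0.739268, cos φ = 0.673411, sin λ = -0.900901, cos λ = -0.434025.
East component: ΔE = −sin λ·ΔX + cos λ·ΔY = −(-0.900901)(374) + (-0.434025)(496) = 121.66 m.
1° of latitude spans πR/180 = 111177 m; at latitude φ, 1° of longitude spans that × cos φ = 74868.1 m, so Δλ = 121.66 / 74868.1 × 3600 = 5.850″.

Δλ = 5.85″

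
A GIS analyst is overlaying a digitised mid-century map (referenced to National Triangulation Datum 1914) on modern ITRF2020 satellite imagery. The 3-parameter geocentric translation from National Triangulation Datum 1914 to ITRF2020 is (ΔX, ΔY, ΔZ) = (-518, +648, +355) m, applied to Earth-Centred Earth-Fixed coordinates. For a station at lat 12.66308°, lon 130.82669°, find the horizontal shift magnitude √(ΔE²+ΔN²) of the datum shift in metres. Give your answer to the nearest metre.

The local east axis at (φ, λ) is (−sin λ, cos λ, 0), so ΔE = −sin(130.82669°)·(-518) + cos(130.82669°)·648 = -31.68 m.
The local north axis is (−sin φ cos λ, −sin φ sin λ, cos φ), giving ΔN = -74.239 − 107.490 + 346.365 = 164.64 m.
Horizontal magnitude = √(ΔE² + ΔN²) = √((-31.68)² + 164.64²) = 167.66 m.

168 m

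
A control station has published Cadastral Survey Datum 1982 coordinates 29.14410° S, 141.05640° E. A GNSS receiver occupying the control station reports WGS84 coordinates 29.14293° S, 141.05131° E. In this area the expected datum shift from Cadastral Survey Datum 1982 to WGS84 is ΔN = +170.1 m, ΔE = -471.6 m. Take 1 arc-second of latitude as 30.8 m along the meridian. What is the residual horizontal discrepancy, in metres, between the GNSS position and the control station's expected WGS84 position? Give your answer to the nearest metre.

Observed coordinate differences: Δφ = +0.00117°, Δλ = -0.00509°.
Converting to metres (1° lat = 110880 m, cos φ = 0.873398): observed ΔN = 129.7 m, observed ΔE = -492.9 m.
Subtracting the expected shift leaves a residual of 129.7 − (170.1) = -40.4 m north and -492.9 − (-471.6) = -21.3 m east.
Residual distance = √((-40.4)² + (-21.3)²) = 45.7 m.

46 m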